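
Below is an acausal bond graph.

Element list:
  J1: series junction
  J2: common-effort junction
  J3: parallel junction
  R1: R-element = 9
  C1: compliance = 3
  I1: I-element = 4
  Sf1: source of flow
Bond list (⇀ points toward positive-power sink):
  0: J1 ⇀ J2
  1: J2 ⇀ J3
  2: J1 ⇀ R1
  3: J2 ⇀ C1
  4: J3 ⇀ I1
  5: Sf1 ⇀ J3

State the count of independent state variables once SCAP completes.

bond 5 stroke at Sf1  (Sf1: flow source, stroke at near end)
bond 3 stroke at J2  (C1 outputs effort q/C1)
bond 0 stroke at J1  (0-jn J2 has e-setter on 3)
bond 1 stroke at J3  (J2 effort already set via bond 3)
bond 4 stroke at I1  (J3: bond 1 brought effort, rest push out)
bond 2 stroke at R1  (only one flow-in slot at J1)

2  (C1, I1 all integral)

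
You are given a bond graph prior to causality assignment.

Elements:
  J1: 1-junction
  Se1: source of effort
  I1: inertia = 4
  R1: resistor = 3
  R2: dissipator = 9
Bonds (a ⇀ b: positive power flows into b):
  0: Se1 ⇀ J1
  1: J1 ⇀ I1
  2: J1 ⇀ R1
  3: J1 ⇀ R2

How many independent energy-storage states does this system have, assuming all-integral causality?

1  (I1 all integral)

bond 0 stroke→J1  (source Se1 imposes e)
bond 1 stroke→I1  (prefer integral on I1)
bond 2 stroke→J1  (J1: bond 1 brought flow, rest push out)
bond 3 stroke→J1  (J1: bond 1 brought flow, rest push out)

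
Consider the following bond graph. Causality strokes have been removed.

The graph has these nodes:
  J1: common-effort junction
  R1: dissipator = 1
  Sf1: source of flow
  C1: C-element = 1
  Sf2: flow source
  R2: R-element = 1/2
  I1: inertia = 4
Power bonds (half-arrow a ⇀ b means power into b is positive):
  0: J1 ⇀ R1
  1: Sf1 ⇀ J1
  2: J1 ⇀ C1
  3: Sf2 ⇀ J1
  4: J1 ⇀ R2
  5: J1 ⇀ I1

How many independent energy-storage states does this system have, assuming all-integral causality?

2  (C1, I1 all integral)

bond 1 |Sf1  (Sf1 fixes flow; stroke at Sf1)
bond 3 |Sf2  (source Sf2 imposes f)
bond 2 |J1  (prefer integral on C1)
bond 0 |R1  (J1 effort already set via bond 2)
bond 4 |R2  (0-jn J1 has e-setter on 2)
bond 5 |I1  (0-jn J1 has e-setter on 2)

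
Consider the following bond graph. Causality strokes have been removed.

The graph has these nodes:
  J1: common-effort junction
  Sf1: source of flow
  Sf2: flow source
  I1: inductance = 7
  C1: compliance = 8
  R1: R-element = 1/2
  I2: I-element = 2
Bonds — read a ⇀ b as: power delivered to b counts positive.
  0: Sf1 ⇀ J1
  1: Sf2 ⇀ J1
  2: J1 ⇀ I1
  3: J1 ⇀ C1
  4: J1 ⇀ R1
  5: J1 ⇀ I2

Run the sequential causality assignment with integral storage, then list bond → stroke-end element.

β0 →Sf1
β1 →Sf2
β2 →I1
β3 →J1
β4 →R1
β5 →I2

bond 0 |Sf1  (source Sf1 imposes f)
bond 1 |Sf2  (Sf2: flow source, stroke at near end)
bond 2 |I1  (I1 integral (f out))
bond 3 |J1  (C1 integral (e out))
bond 4 |R1  (0-jn J1 has e-setter on 3)
bond 5 |I2  (J1: bond 3 brought effort, rest push out)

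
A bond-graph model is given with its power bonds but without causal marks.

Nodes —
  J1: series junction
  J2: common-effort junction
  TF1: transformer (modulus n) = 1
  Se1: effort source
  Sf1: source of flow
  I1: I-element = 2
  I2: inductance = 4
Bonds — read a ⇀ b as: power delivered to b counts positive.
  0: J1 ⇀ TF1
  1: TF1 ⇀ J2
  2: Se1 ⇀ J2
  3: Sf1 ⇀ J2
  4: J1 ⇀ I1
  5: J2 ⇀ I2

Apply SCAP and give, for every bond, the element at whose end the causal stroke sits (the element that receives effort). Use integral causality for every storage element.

b0 stroke at J1
b1 stroke at TF1
b2 stroke at J2
b3 stroke at Sf1
b4 stroke at I1
b5 stroke at I2

b2 stroke at J2  (Se1 (Se) sets effort on bond)
b3 stroke at Sf1  (source Sf1 imposes f)
b1 stroke at TF1  (J2 effort already set via bond 2)
b5 stroke at I2  (0-jn J2 has e-setter on 2)
b0 stroke at J1  (TF TF1: opposite of bond 1)
b4 stroke at I1  (J1 needs exactly one f-in)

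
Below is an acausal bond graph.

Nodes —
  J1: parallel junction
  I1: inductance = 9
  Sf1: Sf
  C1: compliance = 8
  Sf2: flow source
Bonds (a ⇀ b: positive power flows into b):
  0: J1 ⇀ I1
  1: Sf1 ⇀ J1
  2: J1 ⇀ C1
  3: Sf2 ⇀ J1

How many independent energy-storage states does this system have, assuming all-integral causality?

2  (C1, I1 all integral)

b1 |Sf1  (Sf1 fixes flow; stroke at Sf1)
b3 |Sf2  (Sf2 fixes flow; stroke at Sf2)
b0 |I1  (I1: I, integral causality)
b2 |J1  (J1: last free bond brings effort in)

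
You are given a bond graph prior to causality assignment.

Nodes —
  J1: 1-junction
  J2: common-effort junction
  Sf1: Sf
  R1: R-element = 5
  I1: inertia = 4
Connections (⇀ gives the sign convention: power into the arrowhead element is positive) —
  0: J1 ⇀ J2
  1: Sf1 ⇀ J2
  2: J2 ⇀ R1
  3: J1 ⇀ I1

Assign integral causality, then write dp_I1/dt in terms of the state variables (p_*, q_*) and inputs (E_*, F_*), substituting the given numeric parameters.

dp_I1/dt = -5*F_Sf1 - 5*p_I1/4

β1 →Sf1  (Sf1 fixes flow; stroke at Sf1)
β3 →I1  (I1: I, integral causality)
β0 →J1  (common-f at J1 fixed by 3)
β2 →J2  (J2: last free bond brings effort in)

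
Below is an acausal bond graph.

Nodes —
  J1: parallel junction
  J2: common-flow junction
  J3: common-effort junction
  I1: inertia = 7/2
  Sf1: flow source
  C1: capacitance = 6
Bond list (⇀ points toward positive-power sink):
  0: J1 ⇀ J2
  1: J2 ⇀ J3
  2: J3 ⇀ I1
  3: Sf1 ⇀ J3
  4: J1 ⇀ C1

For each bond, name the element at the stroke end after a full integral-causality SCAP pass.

b0 →J2
b1 →J3
b2 →I1
b3 →Sf1
b4 →J1

bond 3 stroke→Sf1  (Sf1 (Sf) sets flow on bond)
bond 2 stroke→I1  (I1: I, integral causality)
bond 1 stroke→J3  (J3: last free bond brings effort in)
bond 0 stroke→J2  (J2 flow already set via bond 1)
bond 4 stroke→J1  (only one effort-in slot at J1)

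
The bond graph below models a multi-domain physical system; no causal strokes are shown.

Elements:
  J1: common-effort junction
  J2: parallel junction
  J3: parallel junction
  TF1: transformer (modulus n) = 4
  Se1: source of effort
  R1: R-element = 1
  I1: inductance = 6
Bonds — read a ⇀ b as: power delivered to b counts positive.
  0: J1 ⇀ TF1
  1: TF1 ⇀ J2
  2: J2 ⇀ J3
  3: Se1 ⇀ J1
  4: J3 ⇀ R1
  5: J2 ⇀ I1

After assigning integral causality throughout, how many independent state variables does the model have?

1  (I1 all integral)

b3 stroke→J1  (Se1 (Se) sets effort on bond)
b0 stroke→TF1  (J1 effort already set via bond 3)
b1 stroke→J2  (TF TF1: opposite of bond 0)
b2 stroke→J3  (0-jn J2 has e-setter on 1)
b5 stroke→I1  (J2 effort already set via bond 1)
b4 stroke→R1  (common-e at J3 fixed by 2)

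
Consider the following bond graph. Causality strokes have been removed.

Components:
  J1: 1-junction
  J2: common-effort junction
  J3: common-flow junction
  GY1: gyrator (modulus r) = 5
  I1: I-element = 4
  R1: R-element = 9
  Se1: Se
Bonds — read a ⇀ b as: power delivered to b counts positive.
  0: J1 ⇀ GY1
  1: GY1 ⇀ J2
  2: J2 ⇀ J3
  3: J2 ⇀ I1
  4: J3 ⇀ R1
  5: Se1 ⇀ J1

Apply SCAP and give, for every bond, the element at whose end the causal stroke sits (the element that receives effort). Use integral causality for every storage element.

β0 stroke at GY1
β1 stroke at GY1
β2 stroke at J2
β3 stroke at I1
β4 stroke at J3
β5 stroke at J1

bond 5 →J1  (Se1: effort source, stroke at far end)
bond 0 →GY1  (J1: last free bond brings flow in)
bond 1 →GY1  (GY1: gyrator matches bond 0)
bond 3 →I1  (I1 integral (f out))
bond 2 →J2  (closing 0-jn rule on J2)
bond 4 →J3  (common-f at J3 fixed by 2)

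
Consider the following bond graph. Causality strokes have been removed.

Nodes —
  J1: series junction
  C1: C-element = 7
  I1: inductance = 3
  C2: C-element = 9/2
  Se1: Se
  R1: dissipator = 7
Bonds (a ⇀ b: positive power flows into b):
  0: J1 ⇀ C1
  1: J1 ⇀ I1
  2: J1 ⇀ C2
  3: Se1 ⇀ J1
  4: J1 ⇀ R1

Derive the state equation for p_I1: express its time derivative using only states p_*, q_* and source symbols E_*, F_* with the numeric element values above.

β3 stroke→J1  (Se1: effort source, stroke at far end)
β0 stroke→J1  (C1 outputs effort q/C1)
β1 stroke→I1  (I1: I, integral causality)
β2 stroke→J1  (common-f at J1 fixed by 1)
β4 stroke→J1  (J1 flow already set via bond 1)

dp_I1/dt = E_Se1 - 7*p_I1/3 - q_C1/7 - 2*q_C2/9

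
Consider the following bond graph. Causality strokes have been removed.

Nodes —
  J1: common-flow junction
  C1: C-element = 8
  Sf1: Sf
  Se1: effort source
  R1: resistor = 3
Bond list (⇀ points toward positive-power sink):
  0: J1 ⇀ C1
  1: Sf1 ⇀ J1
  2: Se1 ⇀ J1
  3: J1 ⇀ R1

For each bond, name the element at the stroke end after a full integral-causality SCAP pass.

b1 stroke→Sf1  (source Sf1 imposes f)
b2 stroke→J1  (Se1 (Se) sets effort on bond)
b0 stroke→J1  (J1: bond 1 brought flow, rest push out)
b3 stroke→J1  (J1 flow already set via bond 1)

b0 →J1
b1 →Sf1
b2 →J1
b3 →J1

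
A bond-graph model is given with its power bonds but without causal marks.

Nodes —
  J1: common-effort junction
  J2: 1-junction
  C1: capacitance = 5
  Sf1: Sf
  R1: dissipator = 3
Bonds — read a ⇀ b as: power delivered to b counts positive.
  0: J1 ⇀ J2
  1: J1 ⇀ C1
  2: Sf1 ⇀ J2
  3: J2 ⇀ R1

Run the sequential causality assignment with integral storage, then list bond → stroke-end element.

β2 |Sf1  (Sf1 fixes flow; stroke at Sf1)
β0 |J2  (common-f at J2 fixed by 2)
β3 |J2  (J2: bond 2 brought flow, rest push out)
β1 |J1  (only one effort-in slot at J1)

#0 →J2
#1 →J1
#2 →Sf1
#3 →J2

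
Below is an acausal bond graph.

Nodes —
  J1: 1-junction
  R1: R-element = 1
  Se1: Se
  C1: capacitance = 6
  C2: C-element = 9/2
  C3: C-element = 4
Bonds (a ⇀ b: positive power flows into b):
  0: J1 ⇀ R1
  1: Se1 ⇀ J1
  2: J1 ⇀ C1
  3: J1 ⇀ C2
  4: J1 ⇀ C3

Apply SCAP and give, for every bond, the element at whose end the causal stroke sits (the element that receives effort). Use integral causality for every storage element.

b1 stroke at J1  (Se1 (Se) sets effort on bond)
b2 stroke at J1  (prefer integral on C1)
b3 stroke at J1  (prefer integral on C2)
b4 stroke at J1  (C3 outputs effort q/C3)
b0 stroke at R1  (J1 needs exactly one f-in)

#0 stroke at R1
#1 stroke at J1
#2 stroke at J1
#3 stroke at J1
#4 stroke at J1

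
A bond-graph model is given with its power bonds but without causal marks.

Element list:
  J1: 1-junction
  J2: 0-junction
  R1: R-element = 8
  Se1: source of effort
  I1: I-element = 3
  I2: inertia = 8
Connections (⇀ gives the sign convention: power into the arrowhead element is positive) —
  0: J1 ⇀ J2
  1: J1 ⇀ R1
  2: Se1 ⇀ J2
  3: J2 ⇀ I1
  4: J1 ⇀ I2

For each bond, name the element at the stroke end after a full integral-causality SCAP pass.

bond 0 stroke→J1
bond 1 stroke→J1
bond 2 stroke→J2
bond 3 stroke→I1
bond 4 stroke→I2

#2 stroke at J2  (Se1: effort source, stroke at far end)
#0 stroke at J1  (J2 effort already set via bond 2)
#3 stroke at I1  (J2 effort already set via bond 2)
#4 stroke at I2  (I2 outputs flow p/I2)
#1 stroke at J1  (J1 flow already set via bond 4)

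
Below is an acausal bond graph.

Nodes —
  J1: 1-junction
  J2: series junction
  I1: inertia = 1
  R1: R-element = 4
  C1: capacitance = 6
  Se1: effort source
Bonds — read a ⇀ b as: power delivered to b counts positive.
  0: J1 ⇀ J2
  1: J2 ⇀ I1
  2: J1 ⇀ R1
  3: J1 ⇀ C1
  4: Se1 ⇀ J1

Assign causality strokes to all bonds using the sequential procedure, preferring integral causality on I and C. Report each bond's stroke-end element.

#4 |J1  (Se1: effort source, stroke at far end)
#1 |I1  (I1 integral (f out))
#0 |J2  (J2: bond 1 brought flow, rest push out)
#2 |J1  (1-jn J1 has f-setter on 0)
#3 |J1  (1-jn J1 has f-setter on 0)

b0 |J2
b1 |I1
b2 |J1
b3 |J1
b4 |J1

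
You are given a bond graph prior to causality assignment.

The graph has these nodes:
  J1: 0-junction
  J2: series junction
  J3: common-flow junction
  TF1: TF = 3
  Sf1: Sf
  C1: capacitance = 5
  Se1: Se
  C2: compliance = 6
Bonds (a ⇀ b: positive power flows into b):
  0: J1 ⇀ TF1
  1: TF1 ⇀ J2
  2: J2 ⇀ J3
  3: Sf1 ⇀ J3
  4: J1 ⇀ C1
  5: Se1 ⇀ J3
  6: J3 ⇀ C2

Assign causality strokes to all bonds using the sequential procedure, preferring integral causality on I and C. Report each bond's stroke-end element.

bond 0 stroke→TF1
bond 1 stroke→J2
bond 2 stroke→J3
bond 3 stroke→Sf1
bond 4 stroke→J1
bond 5 stroke→J3
bond 6 stroke→J3

β3 stroke at Sf1  (source Sf1 imposes f)
β5 stroke at J3  (Se1 fixes effort; stroke away)
β2 stroke at J3  (J3: bond 3 brought flow, rest push out)
β6 stroke at J3  (J3: bond 3 brought flow, rest push out)
β1 stroke at J2  (J2: bond 2 brought flow, rest push out)
β0 stroke at TF1  (through TF1, causality passes straight; one stroke at TF1)
β4 stroke at J1  (J1 needs exactly one e-in)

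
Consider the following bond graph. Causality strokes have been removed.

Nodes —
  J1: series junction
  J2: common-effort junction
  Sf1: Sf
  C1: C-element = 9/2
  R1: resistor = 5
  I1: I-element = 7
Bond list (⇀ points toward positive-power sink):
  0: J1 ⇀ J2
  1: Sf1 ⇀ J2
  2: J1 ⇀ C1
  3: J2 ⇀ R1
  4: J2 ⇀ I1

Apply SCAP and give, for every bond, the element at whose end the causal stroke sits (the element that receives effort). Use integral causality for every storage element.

b1 stroke→Sf1  (Sf1 fixes flow; stroke at Sf1)
b2 stroke→J1  (C1 outputs effort q/C1)
b0 stroke→J2  (J1: last free bond brings flow in)
b3 stroke→R1  (J2: bond 0 brought effort, rest push out)
b4 stroke→I1  (J2: bond 0 brought effort, rest push out)

β0 |J2
β1 |Sf1
β2 |J1
β3 |R1
β4 |I1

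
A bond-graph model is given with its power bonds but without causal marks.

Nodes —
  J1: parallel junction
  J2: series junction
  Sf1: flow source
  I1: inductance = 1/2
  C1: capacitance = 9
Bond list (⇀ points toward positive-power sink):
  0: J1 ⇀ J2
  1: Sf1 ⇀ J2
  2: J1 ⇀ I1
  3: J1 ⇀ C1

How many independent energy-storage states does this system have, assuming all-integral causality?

β1 |Sf1  (Sf1: flow source, stroke at near end)
β0 |J2  (J2 flow already set via bond 1)
β2 |I1  (I1: I, integral causality)
β3 |J1  (J1 needs exactly one e-in)

2  (C1, I1 all integral)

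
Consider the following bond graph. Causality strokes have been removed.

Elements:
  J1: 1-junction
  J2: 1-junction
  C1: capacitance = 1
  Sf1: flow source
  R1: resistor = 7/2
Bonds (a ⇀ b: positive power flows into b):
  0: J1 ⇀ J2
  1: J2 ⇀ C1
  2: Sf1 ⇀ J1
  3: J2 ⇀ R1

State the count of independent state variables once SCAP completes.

1  (C1 all integral)

bond 2 →Sf1  (Sf1 fixes flow; stroke at Sf1)
bond 0 →J1  (1-jn J1 has f-setter on 2)
bond 1 →J2  (common-f at J2 fixed by 0)
bond 3 →J2  (J2: bond 0 brought flow, rest push out)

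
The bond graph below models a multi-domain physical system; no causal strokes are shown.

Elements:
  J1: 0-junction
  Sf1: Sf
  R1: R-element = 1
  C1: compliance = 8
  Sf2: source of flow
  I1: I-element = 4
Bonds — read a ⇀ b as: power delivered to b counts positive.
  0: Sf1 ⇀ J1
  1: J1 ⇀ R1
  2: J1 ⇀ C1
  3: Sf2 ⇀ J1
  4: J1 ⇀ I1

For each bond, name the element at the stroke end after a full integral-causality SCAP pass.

bond 0 |Sf1
bond 1 |R1
bond 2 |J1
bond 3 |Sf2
bond 4 |I1

bond 0 →Sf1  (Sf1 fixes flow; stroke at Sf1)
bond 3 →Sf2  (Sf2 (Sf) sets flow on bond)
bond 2 →J1  (C1 outputs effort q/C1)
bond 1 →R1  (J1 effort already set via bond 2)
bond 4 →I1  (J1: bond 2 brought effort, rest push out)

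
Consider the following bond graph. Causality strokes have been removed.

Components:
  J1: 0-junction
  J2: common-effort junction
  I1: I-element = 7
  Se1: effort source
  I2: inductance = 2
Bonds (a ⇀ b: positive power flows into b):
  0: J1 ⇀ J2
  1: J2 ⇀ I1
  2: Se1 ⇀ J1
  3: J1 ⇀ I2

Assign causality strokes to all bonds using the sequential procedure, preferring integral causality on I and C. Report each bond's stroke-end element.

β0 stroke→J2
β1 stroke→I1
β2 stroke→J1
β3 stroke→I2

#2 stroke at J1  (Se1 fixes effort; stroke away)
#0 stroke at J2  (common-e at J1 fixed by 2)
#3 stroke at I2  (J1 effort already set via bond 2)
#1 stroke at I1  (common-e at J2 fixed by 0)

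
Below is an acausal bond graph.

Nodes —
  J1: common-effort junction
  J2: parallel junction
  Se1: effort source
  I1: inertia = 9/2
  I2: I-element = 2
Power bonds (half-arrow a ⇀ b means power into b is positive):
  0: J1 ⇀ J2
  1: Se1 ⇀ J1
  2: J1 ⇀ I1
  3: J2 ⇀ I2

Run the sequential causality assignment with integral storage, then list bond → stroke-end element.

#1 stroke→J1  (Se1 fixes effort; stroke away)
#0 stroke→J2  (J1 effort already set via bond 1)
#2 stroke→I1  (J1 effort already set via bond 1)
#3 stroke→I2  (0-jn J2 has e-setter on 0)

#0 |J2
#1 |J1
#2 |I1
#3 |I2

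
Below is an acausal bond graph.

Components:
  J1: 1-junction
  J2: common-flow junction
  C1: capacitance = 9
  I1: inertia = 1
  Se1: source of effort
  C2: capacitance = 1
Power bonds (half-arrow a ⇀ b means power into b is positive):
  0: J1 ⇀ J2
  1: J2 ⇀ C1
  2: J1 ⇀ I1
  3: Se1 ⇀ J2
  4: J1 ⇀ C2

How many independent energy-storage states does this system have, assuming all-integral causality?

b3 |J2  (source Se1 imposes e)
b1 |J2  (C1 integral (e out))
b0 |J1  (J2 needs exactly one f-in)
b2 |I1  (prefer integral on I1)
b4 |J1  (J1: bond 2 brought flow, rest push out)

3  (C1, C2, I1 all integral)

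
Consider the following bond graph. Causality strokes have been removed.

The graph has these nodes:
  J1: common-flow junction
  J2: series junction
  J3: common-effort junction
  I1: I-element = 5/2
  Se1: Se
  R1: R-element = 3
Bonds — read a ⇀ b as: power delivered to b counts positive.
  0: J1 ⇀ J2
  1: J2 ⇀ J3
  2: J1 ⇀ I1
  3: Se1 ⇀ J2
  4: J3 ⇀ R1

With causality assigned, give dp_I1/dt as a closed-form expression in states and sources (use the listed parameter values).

dp_I1/dt = E_Se1 - 6*p_I1/5

#3 →J2  (Se1: effort source, stroke at far end)
#2 →I1  (prefer integral on I1)
#0 →J1  (J1 flow already set via bond 2)
#1 →J2  (common-f at J2 fixed by 0)
#4 →J3  (only one effort-in slot at J3)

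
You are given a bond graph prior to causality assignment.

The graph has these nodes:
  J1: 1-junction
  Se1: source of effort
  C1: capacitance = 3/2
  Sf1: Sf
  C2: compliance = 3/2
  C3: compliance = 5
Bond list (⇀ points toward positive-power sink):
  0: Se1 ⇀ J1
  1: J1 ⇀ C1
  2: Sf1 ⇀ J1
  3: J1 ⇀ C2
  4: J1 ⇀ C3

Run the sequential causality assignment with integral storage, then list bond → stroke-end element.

bond 0 |J1  (Se1 (Se) sets effort on bond)
bond 2 |Sf1  (Sf1 (Sf) sets flow on bond)
bond 1 |J1  (J1: bond 2 brought flow, rest push out)
bond 3 |J1  (J1: bond 2 brought flow, rest push out)
bond 4 |J1  (J1 flow already set via bond 2)

bond 0 →J1
bond 1 →J1
bond 2 →Sf1
bond 3 →J1
bond 4 →J1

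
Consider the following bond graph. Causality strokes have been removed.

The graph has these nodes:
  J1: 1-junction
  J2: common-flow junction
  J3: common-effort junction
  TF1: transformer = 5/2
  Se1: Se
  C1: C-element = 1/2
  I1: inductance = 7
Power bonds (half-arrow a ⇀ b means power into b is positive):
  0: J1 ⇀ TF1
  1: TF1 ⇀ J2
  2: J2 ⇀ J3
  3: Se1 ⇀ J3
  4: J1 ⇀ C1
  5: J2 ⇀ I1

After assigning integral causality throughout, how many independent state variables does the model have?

2  (C1, I1 all integral)

β3 |J3  (Se1 fixes effort; stroke away)
β2 |J2  (J3 effort already set via bond 3)
β4 |J1  (C1 outputs effort q/C1)
β0 |TF1  (only one flow-in slot at J1)
β1 |J2  (through TF1, causality passes straight; one stroke at TF1)
β5 |I1  (only one flow-in slot at J2)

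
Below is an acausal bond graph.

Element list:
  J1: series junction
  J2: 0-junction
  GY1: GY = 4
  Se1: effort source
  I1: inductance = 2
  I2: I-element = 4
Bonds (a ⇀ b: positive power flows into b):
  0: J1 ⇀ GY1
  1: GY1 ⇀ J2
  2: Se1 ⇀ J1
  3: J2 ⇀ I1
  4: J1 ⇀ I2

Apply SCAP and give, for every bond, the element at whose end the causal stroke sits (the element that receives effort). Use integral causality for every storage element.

b2 →J1  (Se1: effort source, stroke at far end)
b3 →I1  (I1: I, integral causality)
b1 →J2  (closing 0-jn rule on J2)
b0 →J1  (through GY1, causality inverts; strokes same side of GY1)
b4 →I2  (closing 1-jn rule on J1)

b0 →J1
b1 →J2
b2 →J1
b3 →I1
b4 →I2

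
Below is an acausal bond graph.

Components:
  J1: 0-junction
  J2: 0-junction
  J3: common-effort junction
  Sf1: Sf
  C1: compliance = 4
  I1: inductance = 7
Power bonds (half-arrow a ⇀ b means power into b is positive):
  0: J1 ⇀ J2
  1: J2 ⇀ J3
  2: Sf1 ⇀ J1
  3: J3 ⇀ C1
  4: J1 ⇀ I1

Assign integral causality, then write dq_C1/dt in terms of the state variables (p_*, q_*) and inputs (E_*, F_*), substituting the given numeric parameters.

#2 stroke→Sf1  (Sf1 (Sf) sets flow on bond)
#3 stroke→J3  (prefer integral on C1)
#1 stroke→J2  (J3 effort already set via bond 3)
#0 stroke→J1  (common-e at J2 fixed by 1)
#4 stroke→I1  (J1: bond 0 brought effort, rest push out)

dq_C1/dt = F_Sf1 - p_I1/7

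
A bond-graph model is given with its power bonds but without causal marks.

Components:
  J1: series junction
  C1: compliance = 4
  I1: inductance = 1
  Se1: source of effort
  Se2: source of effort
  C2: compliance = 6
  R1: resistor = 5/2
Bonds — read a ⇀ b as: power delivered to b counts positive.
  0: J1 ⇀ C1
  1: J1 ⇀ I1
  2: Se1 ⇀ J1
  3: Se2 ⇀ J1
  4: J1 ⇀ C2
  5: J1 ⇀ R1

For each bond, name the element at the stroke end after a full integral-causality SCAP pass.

bond 0 stroke→J1
bond 1 stroke→I1
bond 2 stroke→J1
bond 3 stroke→J1
bond 4 stroke→J1
bond 5 stroke→J1

b2 |J1  (Se1: effort source, stroke at far end)
b3 |J1  (Se2: effort source, stroke at far end)
b0 |J1  (C1: C, integral causality)
b1 |I1  (I1: I, integral causality)
b4 |J1  (J1: bond 1 brought flow, rest push out)
b5 |J1  (J1: bond 1 brought flow, rest push out)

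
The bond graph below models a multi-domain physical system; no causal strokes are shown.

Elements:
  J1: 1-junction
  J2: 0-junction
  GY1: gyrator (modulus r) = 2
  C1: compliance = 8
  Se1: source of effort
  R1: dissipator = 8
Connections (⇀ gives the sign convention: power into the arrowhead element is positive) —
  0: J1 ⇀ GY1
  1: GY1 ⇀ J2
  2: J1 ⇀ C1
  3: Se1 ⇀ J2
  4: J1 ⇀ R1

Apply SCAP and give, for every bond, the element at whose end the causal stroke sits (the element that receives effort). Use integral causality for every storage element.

β0 stroke→GY1
β1 stroke→GY1
β2 stroke→J1
β3 stroke→J2
β4 stroke→J1

bond 3 →J2  (Se1: effort source, stroke at far end)
bond 1 →GY1  (J2: bond 3 brought effort, rest push out)
bond 0 →GY1  (GY GY1: same side as bond 1)
bond 2 →J1  (J1 flow already set via bond 0)
bond 4 →J1  (J1 flow already set via bond 0)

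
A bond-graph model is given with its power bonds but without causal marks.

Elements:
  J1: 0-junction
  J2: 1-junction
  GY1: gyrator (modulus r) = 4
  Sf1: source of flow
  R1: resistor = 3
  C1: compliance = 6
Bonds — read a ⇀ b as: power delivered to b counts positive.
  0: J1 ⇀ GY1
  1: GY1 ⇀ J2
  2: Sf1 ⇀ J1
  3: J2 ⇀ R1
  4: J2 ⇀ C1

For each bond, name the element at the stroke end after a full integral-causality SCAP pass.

#0 stroke→J1
#1 stroke→J2
#2 stroke→Sf1
#3 stroke→R1
#4 stroke→J2

bond 2 |Sf1  (Sf1: flow source, stroke at near end)
bond 0 |J1  (only one effort-in slot at J1)
bond 1 |J2  (GY1: gyrator matches bond 0)
bond 4 |J2  (C1: C, integral causality)
bond 3 |R1  (J2: last free bond brings flow in)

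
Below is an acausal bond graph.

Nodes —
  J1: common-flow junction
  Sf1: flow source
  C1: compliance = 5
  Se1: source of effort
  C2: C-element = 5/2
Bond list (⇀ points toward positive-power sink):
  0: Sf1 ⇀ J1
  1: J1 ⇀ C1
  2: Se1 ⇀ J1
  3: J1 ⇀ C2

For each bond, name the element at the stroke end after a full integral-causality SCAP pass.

bond 0 stroke at Sf1  (Sf1 fixes flow; stroke at Sf1)
bond 2 stroke at J1  (Se1: effort source, stroke at far end)
bond 1 stroke at J1  (1-jn J1 has f-setter on 0)
bond 3 stroke at J1  (common-f at J1 fixed by 0)

β0 stroke at Sf1
β1 stroke at J1
β2 stroke at J1
β3 stroke at J1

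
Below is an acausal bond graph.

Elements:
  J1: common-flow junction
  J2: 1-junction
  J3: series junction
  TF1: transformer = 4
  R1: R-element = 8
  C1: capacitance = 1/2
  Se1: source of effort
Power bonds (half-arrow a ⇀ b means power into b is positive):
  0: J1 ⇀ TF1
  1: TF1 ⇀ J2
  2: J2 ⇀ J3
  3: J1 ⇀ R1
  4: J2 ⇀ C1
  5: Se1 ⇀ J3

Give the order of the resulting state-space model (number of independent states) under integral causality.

b5 →J3  (source Se1 imposes e)
b2 →J2  (J3 needs exactly one f-in)
b4 →J2  (C1 outputs effort q/C1)
b1 →TF1  (only one flow-in slot at J2)
b0 →J1  (TF1: transformer flips bond 1)
b3 →R1  (J1: last free bond brings flow in)

1  (C1 all integral)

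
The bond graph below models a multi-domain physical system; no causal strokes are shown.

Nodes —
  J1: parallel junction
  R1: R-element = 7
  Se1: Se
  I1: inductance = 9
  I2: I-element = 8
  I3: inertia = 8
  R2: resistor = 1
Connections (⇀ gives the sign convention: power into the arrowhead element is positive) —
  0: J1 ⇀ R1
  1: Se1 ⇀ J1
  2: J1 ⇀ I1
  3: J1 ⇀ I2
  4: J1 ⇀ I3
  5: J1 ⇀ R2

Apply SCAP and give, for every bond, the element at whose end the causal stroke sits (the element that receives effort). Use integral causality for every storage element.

b0 stroke→R1
b1 stroke→J1
b2 stroke→I1
b3 stroke→I2
b4 stroke→I3
b5 stroke→R2

bond 1 →J1  (Se1: effort source, stroke at far end)
bond 0 →R1  (common-e at J1 fixed by 1)
bond 2 →I1  (common-e at J1 fixed by 1)
bond 3 →I2  (0-jn J1 has e-setter on 1)
bond 4 →I3  (0-jn J1 has e-setter on 1)
bond 5 →R2  (J1: bond 1 brought effort, rest push out)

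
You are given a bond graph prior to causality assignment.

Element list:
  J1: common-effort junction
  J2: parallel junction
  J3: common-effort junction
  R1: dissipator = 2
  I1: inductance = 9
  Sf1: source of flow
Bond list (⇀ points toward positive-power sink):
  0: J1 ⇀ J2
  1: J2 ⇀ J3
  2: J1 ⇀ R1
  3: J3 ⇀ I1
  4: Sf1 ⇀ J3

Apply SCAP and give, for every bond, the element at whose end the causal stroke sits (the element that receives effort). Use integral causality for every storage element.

β4 stroke→Sf1  (Sf1 fixes flow; stroke at Sf1)
β3 stroke→I1  (I1 outputs flow p/I1)
β1 stroke→J3  (J3: last free bond brings effort in)
β0 stroke→J2  (closing 0-jn rule on J2)
β2 stroke→J1  (J1 needs exactly one e-in)

#0 →J2
#1 →J3
#2 →J1
#3 →I1
#4 →Sf1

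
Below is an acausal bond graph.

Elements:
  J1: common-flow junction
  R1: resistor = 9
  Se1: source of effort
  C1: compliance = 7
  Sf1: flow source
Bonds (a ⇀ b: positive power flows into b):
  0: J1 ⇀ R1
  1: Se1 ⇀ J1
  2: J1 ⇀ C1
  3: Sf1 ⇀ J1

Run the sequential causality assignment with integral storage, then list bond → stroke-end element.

bond 0 |J1
bond 1 |J1
bond 2 |J1
bond 3 |Sf1

#1 →J1  (source Se1 imposes e)
#3 →Sf1  (Sf1 fixes flow; stroke at Sf1)
#0 →J1  (1-jn J1 has f-setter on 3)
#2 →J1  (J1 flow already set via bond 3)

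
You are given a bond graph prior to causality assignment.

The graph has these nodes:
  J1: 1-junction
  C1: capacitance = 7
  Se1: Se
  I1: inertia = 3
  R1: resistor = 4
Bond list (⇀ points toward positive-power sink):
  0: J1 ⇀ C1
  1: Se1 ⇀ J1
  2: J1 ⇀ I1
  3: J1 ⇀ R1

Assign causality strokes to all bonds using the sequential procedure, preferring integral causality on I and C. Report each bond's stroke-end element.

bond 1 →J1  (Se1 (Se) sets effort on bond)
bond 0 →J1  (C1 outputs effort q/C1)
bond 2 →I1  (I1 outputs flow p/I1)
bond 3 →J1  (1-jn J1 has f-setter on 2)

#0 →J1
#1 →J1
#2 →I1
#3 →J1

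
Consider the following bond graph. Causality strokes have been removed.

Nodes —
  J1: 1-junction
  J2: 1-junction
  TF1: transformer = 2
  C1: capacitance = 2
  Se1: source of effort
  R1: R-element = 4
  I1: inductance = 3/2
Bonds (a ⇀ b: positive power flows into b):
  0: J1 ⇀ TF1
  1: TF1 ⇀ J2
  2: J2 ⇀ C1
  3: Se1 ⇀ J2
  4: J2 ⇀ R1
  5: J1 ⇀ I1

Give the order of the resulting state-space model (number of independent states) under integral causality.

β3 |J2  (Se1 fixes effort; stroke away)
β2 |J2  (C1 outputs effort q/C1)
β5 |I1  (prefer integral on I1)
β0 |J1  (common-f at J1 fixed by 5)
β1 |TF1  (TF1 one-in-one-out from 0)
β4 |J2  (J2 flow already set via bond 1)

2  (C1, I1 all integral)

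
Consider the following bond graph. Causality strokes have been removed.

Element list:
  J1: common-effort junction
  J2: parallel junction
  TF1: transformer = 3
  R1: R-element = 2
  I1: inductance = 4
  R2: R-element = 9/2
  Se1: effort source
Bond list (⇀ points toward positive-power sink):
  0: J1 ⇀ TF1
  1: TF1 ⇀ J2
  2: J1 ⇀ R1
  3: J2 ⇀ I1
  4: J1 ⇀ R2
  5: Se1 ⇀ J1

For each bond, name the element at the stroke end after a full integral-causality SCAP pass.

b0 stroke at TF1
b1 stroke at J2
b2 stroke at R1
b3 stroke at I1
b4 stroke at R2
b5 stroke at J1

b5 stroke→J1  (Se1 (Se) sets effort on bond)
b0 stroke→TF1  (0-jn J1 has e-setter on 5)
b2 stroke→R1  (0-jn J1 has e-setter on 5)
b4 stroke→R2  (common-e at J1 fixed by 5)
b1 stroke→J2  (TF TF1: opposite of bond 0)
b3 stroke→I1  (J2: bond 1 brought effort, rest push out)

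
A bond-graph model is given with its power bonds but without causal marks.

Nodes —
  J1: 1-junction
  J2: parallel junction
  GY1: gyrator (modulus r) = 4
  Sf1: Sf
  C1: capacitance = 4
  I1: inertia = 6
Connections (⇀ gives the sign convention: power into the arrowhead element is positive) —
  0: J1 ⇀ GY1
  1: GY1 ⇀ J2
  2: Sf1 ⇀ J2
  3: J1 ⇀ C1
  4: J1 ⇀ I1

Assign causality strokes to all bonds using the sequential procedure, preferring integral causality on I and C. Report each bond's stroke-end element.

bond 0 stroke→J1
bond 1 stroke→J2
bond 2 stroke→Sf1
bond 3 stroke→J1
bond 4 stroke→I1

b2 stroke→Sf1  (source Sf1 imposes f)
b1 stroke→J2  (only one effort-in slot at J2)
b0 stroke→J1  (GY1 both-in/both-out from 1)
b3 stroke→J1  (C1 integral (e out))
b4 stroke→I1  (only one flow-in slot at J1)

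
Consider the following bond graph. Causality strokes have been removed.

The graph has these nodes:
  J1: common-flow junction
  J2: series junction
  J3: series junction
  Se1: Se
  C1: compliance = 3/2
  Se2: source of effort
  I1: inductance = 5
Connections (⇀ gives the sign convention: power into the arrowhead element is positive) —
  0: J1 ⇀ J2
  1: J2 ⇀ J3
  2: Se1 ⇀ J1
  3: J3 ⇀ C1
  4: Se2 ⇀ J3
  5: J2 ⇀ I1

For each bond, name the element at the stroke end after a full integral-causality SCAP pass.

β2 |J1  (source Se1 imposes e)
β4 |J3  (source Se2 imposes e)
β0 |J2  (only one flow-in slot at J1)
β3 |J3  (C1 outputs effort q/C1)
β1 |J2  (closing 1-jn rule on J3)
β5 |I1  (only one flow-in slot at J2)

b0 stroke at J2
b1 stroke at J2
b2 stroke at J1
b3 stroke at J3
b4 stroke at J3
b5 stroke at I1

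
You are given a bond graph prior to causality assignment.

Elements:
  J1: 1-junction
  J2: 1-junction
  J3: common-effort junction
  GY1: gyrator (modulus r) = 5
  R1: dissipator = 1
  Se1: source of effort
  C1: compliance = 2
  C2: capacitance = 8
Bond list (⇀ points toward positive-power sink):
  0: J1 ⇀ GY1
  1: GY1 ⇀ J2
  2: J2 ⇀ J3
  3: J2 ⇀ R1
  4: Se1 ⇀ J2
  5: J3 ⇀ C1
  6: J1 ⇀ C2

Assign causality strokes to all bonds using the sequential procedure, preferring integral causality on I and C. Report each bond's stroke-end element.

#0 |GY1
#1 |GY1
#2 |J2
#3 |J2
#4 |J2
#5 |J3
#6 |J1

#4 stroke→J2  (Se1 (Se) sets effort on bond)
#5 stroke→J3  (prefer integral on C1)
#2 stroke→J2  (0-jn J3 has e-setter on 5)
#6 stroke→J1  (C2 outputs effort q/C2)
#0 stroke→GY1  (J1 needs exactly one f-in)
#1 stroke→GY1  (GY1: gyrator matches bond 0)
#3 stroke→J2  (J2 flow already set via bond 1)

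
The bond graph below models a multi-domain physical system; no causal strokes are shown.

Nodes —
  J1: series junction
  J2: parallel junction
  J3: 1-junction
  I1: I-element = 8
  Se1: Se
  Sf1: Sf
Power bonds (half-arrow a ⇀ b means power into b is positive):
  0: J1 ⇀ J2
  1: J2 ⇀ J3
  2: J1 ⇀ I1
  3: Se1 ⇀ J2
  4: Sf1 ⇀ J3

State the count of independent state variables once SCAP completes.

1  (I1 all integral)

β3 |J2  (Se1: effort source, stroke at far end)
β4 |Sf1  (Sf1 (Sf) sets flow on bond)
β0 |J1  (0-jn J2 has e-setter on 3)
β1 |J3  (common-e at J2 fixed by 3)
β2 |I1  (closing 1-jn rule on J1)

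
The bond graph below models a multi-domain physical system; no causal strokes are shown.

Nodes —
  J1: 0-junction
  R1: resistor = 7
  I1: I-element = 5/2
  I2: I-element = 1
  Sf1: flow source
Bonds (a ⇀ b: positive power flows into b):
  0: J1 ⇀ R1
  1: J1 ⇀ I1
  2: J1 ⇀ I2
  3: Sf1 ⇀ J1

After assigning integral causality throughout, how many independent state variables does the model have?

2  (I1, I2 all integral)

β3 |Sf1  (Sf1 (Sf) sets flow on bond)
β1 |I1  (I1 integral (f out))
β2 |I2  (I2 integral (f out))
β0 |J1  (J1: last free bond brings effort in)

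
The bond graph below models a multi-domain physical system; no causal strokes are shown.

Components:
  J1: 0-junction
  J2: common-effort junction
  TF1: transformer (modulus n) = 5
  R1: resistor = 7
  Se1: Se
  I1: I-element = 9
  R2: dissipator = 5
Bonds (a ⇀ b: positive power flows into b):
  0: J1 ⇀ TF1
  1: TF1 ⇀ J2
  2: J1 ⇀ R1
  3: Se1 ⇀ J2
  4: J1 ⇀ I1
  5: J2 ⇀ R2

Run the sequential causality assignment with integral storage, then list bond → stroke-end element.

bond 3 stroke at J2  (Se1: effort source, stroke at far end)
bond 1 stroke at TF1  (common-e at J2 fixed by 3)
bond 5 stroke at R2  (0-jn J2 has e-setter on 3)
bond 0 stroke at J1  (TF TF1: opposite of bond 1)
bond 2 stroke at R1  (common-e at J1 fixed by 0)
bond 4 stroke at I1  (J1 effort already set via bond 0)

#0 →J1
#1 →TF1
#2 →R1
#3 →J2
#4 →I1
#5 →R2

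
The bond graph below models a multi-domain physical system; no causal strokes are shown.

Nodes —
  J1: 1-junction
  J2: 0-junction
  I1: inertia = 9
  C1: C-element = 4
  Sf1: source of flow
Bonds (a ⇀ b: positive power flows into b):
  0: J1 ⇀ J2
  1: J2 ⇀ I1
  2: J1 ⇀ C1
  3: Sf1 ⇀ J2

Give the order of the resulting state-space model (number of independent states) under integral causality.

2  (C1, I1 all integral)

β3 stroke at Sf1  (Sf1: flow source, stroke at near end)
β1 stroke at I1  (I1 integral (f out))
β0 stroke at J2  (J2: last free bond brings effort in)
β2 stroke at J1  (J1 flow already set via bond 0)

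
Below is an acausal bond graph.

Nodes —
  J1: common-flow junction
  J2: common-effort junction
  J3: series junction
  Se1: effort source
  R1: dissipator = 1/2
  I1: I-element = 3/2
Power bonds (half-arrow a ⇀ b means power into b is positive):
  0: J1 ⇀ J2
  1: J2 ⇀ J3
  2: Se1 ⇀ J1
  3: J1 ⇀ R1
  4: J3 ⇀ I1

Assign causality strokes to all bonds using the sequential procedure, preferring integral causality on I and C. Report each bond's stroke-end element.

b0 stroke at J2
b1 stroke at J3
b2 stroke at J1
b3 stroke at J1
b4 stroke at I1

bond 2 →J1  (source Se1 imposes e)
bond 4 →I1  (I1: I, integral causality)
bond 1 →J3  (1-jn J3 has f-setter on 4)
bond 0 →J2  (J2 needs exactly one e-in)
bond 3 →J1  (1-jn J1 has f-setter on 0)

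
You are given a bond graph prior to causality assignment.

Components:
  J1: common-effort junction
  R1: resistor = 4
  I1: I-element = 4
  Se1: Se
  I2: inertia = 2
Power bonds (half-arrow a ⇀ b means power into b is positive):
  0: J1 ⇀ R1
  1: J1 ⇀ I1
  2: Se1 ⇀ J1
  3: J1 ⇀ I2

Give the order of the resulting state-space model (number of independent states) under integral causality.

#2 →J1  (Se1: effort source, stroke at far end)
#0 →R1  (J1 effort already set via bond 2)
#1 →I1  (common-e at J1 fixed by 2)
#3 →I2  (common-e at J1 fixed by 2)

2  (I1, I2 all integral)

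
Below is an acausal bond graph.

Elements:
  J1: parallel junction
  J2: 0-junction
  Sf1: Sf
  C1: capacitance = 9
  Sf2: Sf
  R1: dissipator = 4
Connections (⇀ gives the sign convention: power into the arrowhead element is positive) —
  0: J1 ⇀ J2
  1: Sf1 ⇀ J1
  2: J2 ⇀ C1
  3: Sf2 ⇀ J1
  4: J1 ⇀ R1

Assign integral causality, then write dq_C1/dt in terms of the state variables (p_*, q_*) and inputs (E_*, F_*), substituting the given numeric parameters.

b1 stroke→Sf1  (Sf1: flow source, stroke at near end)
b3 stroke→Sf2  (Sf2 (Sf) sets flow on bond)
b2 stroke→J2  (C1: C, integral causality)
b0 stroke→J1  (J2 effort already set via bond 2)
b4 stroke→R1  (J1: bond 0 brought effort, rest push out)

dq_C1/dt = F_Sf1 + F_Sf2 - q_C1/36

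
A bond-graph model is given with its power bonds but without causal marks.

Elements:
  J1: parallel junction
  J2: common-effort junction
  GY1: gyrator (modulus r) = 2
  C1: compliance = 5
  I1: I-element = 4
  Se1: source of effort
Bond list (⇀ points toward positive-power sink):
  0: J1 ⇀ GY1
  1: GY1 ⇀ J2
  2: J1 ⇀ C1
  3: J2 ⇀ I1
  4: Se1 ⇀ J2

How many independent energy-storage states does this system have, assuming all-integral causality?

2  (C1, I1 all integral)

β4 →J2  (source Se1 imposes e)
β1 →GY1  (J2 effort already set via bond 4)
β3 →I1  (J2 effort already set via bond 4)
β0 →GY1  (GY1: gyrator matches bond 1)
β2 →J1  (J1: last free bond brings effort in)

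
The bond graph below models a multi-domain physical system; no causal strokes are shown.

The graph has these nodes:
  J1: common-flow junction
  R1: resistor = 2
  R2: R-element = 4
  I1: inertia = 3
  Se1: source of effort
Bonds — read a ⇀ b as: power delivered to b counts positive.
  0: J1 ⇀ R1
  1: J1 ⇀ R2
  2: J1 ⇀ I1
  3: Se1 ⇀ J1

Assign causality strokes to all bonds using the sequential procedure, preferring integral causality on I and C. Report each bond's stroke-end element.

bond 3 stroke at J1  (source Se1 imposes e)
bond 2 stroke at I1  (I1 outputs flow p/I1)
bond 0 stroke at J1  (J1 flow already set via bond 2)
bond 1 stroke at J1  (1-jn J1 has f-setter on 2)

bond 0 stroke→J1
bond 1 stroke→J1
bond 2 stroke→I1
bond 3 stroke→J1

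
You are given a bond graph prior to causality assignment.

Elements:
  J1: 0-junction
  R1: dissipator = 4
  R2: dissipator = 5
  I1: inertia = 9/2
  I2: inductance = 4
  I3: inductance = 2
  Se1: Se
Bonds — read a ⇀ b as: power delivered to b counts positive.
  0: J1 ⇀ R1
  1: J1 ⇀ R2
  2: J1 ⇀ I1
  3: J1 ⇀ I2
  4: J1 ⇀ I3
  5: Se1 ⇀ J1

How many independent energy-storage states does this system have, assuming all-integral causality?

3  (I1, I2, I3 all integral)

#5 stroke→J1  (Se1 fixes effort; stroke away)
#0 stroke→R1  (J1 effort already set via bond 5)
#1 stroke→R2  (J1 effort already set via bond 5)
#2 stroke→I1  (J1: bond 5 brought effort, rest push out)
#3 stroke→I2  (J1: bond 5 brought effort, rest push out)
#4 stroke→I3  (0-jn J1 has e-setter on 5)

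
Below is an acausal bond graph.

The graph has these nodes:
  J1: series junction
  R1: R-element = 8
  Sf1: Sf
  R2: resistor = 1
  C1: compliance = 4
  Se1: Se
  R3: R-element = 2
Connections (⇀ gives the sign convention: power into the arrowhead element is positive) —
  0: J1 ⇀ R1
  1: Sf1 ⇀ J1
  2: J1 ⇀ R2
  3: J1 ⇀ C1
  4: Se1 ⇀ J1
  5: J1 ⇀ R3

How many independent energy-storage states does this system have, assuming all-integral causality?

1  (C1 all integral)

β1 |Sf1  (Sf1: flow source, stroke at near end)
β4 |J1  (Se1: effort source, stroke at far end)
β0 |J1  (common-f at J1 fixed by 1)
β2 |J1  (J1 flow already set via bond 1)
β3 |J1  (common-f at J1 fixed by 1)
β5 |J1  (J1 flow already set via bond 1)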